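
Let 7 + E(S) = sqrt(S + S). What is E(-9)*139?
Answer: -973 + 417*I*sqrt(2) ≈ -973.0 + 589.73*I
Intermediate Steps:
E(S) = -7 + sqrt(2)*sqrt(S) (E(S) = -7 + sqrt(S + S) = -7 + sqrt(2*S) = -7 + sqrt(2)*sqrt(S))
E(-9)*139 = (-7 + sqrt(2)*sqrt(-9))*139 = (-7 + sqrt(2)*(3*I))*139 = (-7 + 3*I*sqrt(2))*139 = -973 + 417*I*sqrt(2)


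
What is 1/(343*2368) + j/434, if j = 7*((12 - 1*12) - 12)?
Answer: -4873313/25178944 ≈ -0.19355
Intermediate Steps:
j = -84 (j = 7*((12 - 12) - 12) = 7*(0 - 12) = 7*(-12) = -84)
1/(343*2368) + j/434 = 1/(343*2368) - 84/434 = (1/343)*(1/2368) - 84*1/434 = 1/812224 - 6/31 = -4873313/25178944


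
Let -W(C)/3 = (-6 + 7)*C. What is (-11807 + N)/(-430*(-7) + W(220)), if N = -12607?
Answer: -12207/1175 ≈ -10.389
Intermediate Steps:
W(C) = -3*C (W(C) = -3*(-6 + 7)*C = -3*C)
(-11807 + N)/(-430*(-7) + W(220)) = (-11807 - 12607)/(-430*(-7) - 3*220) = -24414/(3010 - 660) = -24414/2350 = -24414*1/2350 = -12207/1175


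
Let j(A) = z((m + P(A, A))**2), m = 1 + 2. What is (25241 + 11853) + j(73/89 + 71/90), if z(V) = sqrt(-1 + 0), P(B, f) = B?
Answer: 37094 + I ≈ 37094.0 + 1.0*I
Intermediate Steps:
m = 3
z(V) = I (z(V) = sqrt(-1) = I)
j(A) = I
(25241 + 11853) + j(73/89 + 71/90) = (25241 + 11853) + I = 37094 + I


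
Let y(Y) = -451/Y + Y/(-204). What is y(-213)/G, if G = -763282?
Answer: -45791/11055376488 ≈ -4.1420e-6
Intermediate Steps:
y(Y) = -451/Y - Y/204 (y(Y) = -451/Y + Y*(-1/204) = -451/Y - Y/204)
y(-213)/G = (-451/(-213) - 1/204*(-213))/(-763282) = (-451*(-1/213) + 71/68)*(-1/763282) = (451/213 + 71/68)*(-1/763282) = (45791/14484)*(-1/763282) = -45791/11055376488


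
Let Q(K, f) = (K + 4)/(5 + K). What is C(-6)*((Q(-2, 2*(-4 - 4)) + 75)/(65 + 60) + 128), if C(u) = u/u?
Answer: 48227/375 ≈ 128.61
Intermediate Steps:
C(u) = 1
Q(K, f) = (4 + K)/(5 + K)
C(-6)*((Q(-2, 2*(-4 - 4)) + 75)/(65 + 60) + 128) = 1*(((4 - 2)/(5 - 2) + 75)/(65 + 60) + 128) = 1*((2/3 + 75)/125 + 128) = 1*(((⅓)*2 + 75)*(1/125) + 128) = 1*((⅔ + 75)*(1/125) + 128) = 1*((227/3)*(1/125) + 128) = 1*(227/375 + 128) = 1*(48227/375) = 48227/375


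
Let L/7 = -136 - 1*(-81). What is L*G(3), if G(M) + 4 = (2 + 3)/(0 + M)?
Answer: 2695/3 ≈ 898.33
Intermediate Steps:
L = -385 (L = 7*(-136 - 1*(-81)) = 7*(-136 + 81) = 7*(-55) = -385)
G(M) = -4 + 5/M (G(M) = -4 + (2 + 3)/(0 + M) = -4 + 5/M)
L*G(3) = -385*(-4 + 5/3) = -385*(-7/3) = 2695/3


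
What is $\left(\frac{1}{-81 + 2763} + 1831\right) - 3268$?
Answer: $- \frac{3854033}{2682} \approx -1437.0$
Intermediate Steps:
$\left(\frac{1}{-81 + 2763} + 1831\right) - 3268 = \left(\frac{1}{2682} + 1831\right) - 3268 = \frac{4910743}{2682} - 3268 = - \frac{3854033}{2682}$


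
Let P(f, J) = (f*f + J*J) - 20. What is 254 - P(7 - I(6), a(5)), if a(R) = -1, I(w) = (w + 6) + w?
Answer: 152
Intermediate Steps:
I(w) = 6 + 2*w (I(w) = (6 + w) + w = 6 + 2*w)
P(f, J) = -20 + J² + f² (P(f, J) = (f² + J²) - 20 = (J² + f²) - 20 = -20 + J² + f²)
254 - P(7 - I(6), a(5)) = 254 - (-20 + (-1)² + (7 - (6 + 2*6))²) = 254 - (-20 + 1 + (7 - (6 + 12))²) = 254 - (-20 + 1 + (7 - 1*18)²) = 254 - (-20 + 1 + (7 - 18)²) = 254 - (-20 + 1 + (-11)²) = 254 - (-20 + 1 + 121) = 254 - 1*102 = 254 - 102 = 152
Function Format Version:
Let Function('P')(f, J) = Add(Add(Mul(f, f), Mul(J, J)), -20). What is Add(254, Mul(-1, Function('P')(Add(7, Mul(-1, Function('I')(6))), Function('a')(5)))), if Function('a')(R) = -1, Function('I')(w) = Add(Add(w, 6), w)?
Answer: 152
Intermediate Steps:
Function('I')(w) = Add(6, Mul(2, w)) (Function('I')(w) = Add(Add(6, w), w) = Add(6, Mul(2, w)))
Function('P')(f, J) = Add(-20, Pow(J, 2), Pow(f, 2)) (Function('P')(f, J) = Add(Add(Pow(f, 2), Pow(J, 2)), -20) = Add(Add(Pow(J, 2), Pow(f, 2)), -20) = Add(-20, Pow(J, 2), Pow(f, 2)))
Add(254, Mul(-1, Function('P')(Add(7, Mul(-1, Function('I')(6))), Function('a')(5)))) = Add(254, Mul(-1, Add(-20, Pow(-1, 2), Pow(Add(7, Mul(-1, Add(6, Mul(2, 6)))), 2)))) = Add(254, Mul(-1, Add(-20, 1, Pow(Add(7, Mul(-1, Add(6, 12))), 2)))) = Add(254, Mul(-1, Add(-20, 1, Pow(Add(7, Mul(-1, 18)), 2)))) = Add(254, Mul(-1, Add(-20, 1, Pow(Add(7, -18), 2)))) = Add(254, Mul(-1, Add(-20, 1, Pow(-11, 2)))) = Add(254, Mul(-1, Add(-20, 1, 121))) = Add(254, Mul(-1, 102)) = Add(254, -102) = 152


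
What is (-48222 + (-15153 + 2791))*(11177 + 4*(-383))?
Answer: -584332680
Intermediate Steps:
(-48222 + (-15153 + 2791))*(11177 + 4*(-383)) = (-48222 - 12362)*(11177 - 1532) = -60584*9645 = -584332680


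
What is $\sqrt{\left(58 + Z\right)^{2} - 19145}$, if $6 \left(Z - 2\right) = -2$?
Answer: $\frac{2 i \sqrt{35066}}{3} \approx 124.84 i$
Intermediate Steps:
$Z = \frac{5}{3}$ ($Z = 2 + \frac{1}{6} \left(-2\right) = 2 - \frac{1}{3} = \frac{5}{3} \approx 1.6667$)
$\sqrt{\left(58 + Z\right)^{2} - 19145} = \sqrt{\left(58 + \frac{5}{3}\right)^{2} - 19145} = \sqrt{\left(\frac{179}{3}\right)^{2} - 19145} = \sqrt{\frac{32041}{9} - 19145} = \sqrt{- \frac{140264}{9}} = \frac{2 i \sqrt{35066}}{3}$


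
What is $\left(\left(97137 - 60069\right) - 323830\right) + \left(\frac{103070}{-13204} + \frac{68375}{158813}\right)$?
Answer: $- \frac{300672937222817}{1048483426} \approx -2.8677 \cdot 10^{5}$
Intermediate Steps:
$\left(\left(97137 - 60069\right) - 323830\right) + \left(\frac{103070}{-13204} + \frac{68375}{158813}\right) = \left(\left(97137 - 60069\right) - 323830\right) + \left(103070 \left(- \frac{1}{13204}\right) + 68375 \cdot \frac{1}{158813}\right) = \left(37068 - 323830\right) + \left(- \frac{51535}{6602} + \frac{68375}{158813}\right) = -286762 - \frac{7733016205}{1048483426} = - \frac{300672937222817}{1048483426}$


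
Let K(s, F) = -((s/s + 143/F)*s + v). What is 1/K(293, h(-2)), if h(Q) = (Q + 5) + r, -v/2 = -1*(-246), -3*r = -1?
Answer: -10/123707 ≈ -8.0836e-5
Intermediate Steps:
r = 1/3 (r = -1/3*(-1) = 1/3 ≈ 0.33333)
v = -492 (v = -(-2)*(-246) = -2*246 = -492)
h(Q) = 16/3 + Q (h(Q) = (Q + 5) + 1/3 = (5 + Q) + 1/3 = 16/3 + Q)
K(s, F) = 492 - s*(1 + 143/F) (K(s, F) = -((s/s + 143/F)*s - 492) = -((1 + 143/F)*s - 492) = -(s*(1 + 143/F) - 492) = -(-492 + s*(1 + 143/F)) = 492 - s*(1 + 143/F))
1/K(293, h(-2)) = 1/(492 - 1*293 - 143*293/(16/3 - 2)) = 1/(492 - 293 - 143*293/10/3) = 1/(492 - 293 - 143*293*3/10) = 1/(492 - 293 - 125697/10) = 1/(-123707/10) = -10/123707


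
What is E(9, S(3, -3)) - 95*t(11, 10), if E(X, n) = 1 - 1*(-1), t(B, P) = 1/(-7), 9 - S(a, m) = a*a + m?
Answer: 109/7 ≈ 15.571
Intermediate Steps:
S(a, m) = 9 - m - a² (S(a, m) = 9 - (a*a + m) = 9 - (a² + m) = 9 - (m + a²) = 9 + (-m - a²) = 9 - m - a²)
t(B, P) = -⅐
E(X, n) = 2 (E(X, n) = 1 + 1 = 2)
E(9, S(3, -3)) - 95*t(11, 10) = 2 - 95*(-⅐) = 2 + 95/7 = 109/7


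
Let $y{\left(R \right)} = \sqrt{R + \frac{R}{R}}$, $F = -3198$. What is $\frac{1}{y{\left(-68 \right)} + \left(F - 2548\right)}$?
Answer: $- \frac{5746}{33016583} - \frac{i \sqrt{67}}{33016583} \approx -0.00017403 - 2.4792 \cdot 10^{-7} i$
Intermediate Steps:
$y{\left(R \right)} = \sqrt{1 + R}$ ($y{\left(R \right)} = \sqrt{R + 1} = \sqrt{1 + R}$)
$\frac{1}{y{\left(-68 \right)} + \left(F - 2548\right)} = \frac{1}{\sqrt{1 - 68} - 5746} = \frac{1}{\sqrt{-67} - 5746} = \frac{1}{i \sqrt{67} - 5746} = \frac{1}{-5746 + i \sqrt{67}}$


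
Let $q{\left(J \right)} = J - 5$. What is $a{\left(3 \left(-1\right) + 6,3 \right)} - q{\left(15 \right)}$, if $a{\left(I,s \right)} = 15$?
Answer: $5$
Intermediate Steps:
$q{\left(J \right)} = -5 + J$ ($q{\left(J \right)} = J - 5 = -5 + J$)
$a{\left(3 \left(-1\right) + 6,3 \right)} - q{\left(15 \right)} = 15 - \left(-5 + 15\right) = 15 - 10 = 5$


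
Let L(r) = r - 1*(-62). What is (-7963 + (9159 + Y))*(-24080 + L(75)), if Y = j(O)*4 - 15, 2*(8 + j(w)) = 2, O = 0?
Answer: -27606279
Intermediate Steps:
L(r) = 62 + r (L(r) = r + 62 = 62 + r)
j(w) = -7 (j(w) = -8 + (½)*2 = -8 + 1 = -7)
Y = -43 (Y = -7*4 - 15 = -28 - 15 = -43)
(-7963 + (9159 + Y))*(-24080 + L(75)) = (-7963 + (9159 - 43))*(-24080 + (62 + 75)) = (-7963 + 9116)*(-24080 + 137) = 1153*(-23943) = -27606279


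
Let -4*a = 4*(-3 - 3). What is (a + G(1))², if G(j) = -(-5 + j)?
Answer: 100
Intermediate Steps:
G(j) = 5 - j
a = 6 (a = -(-3 - 3) = -(-6) = -¼*(-24) = 6)
(a + G(1))² = (6 + (5 - 1*1))² = (6 + (5 - 1))² = (6 + 4)² = 10² = 100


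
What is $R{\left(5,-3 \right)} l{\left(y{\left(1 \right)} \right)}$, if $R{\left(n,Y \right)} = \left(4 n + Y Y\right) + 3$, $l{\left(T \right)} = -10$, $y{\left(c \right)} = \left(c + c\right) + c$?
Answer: $-320$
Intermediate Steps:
$y{\left(c \right)} = 3 c$ ($y{\left(c \right)} = 2 c + c = 3 c$)
$R{\left(n,Y \right)} = 3 + Y^{2} + 4 n$ ($R{\left(n,Y \right)} = \left(4 n + Y^{2}\right) + 3 = \left(Y^{2} + 4 n\right) + 3 = 3 + Y^{2} + 4 n$)
$R{\left(5,-3 \right)} l{\left(y{\left(1 \right)} \right)} = \left(3 + \left(-3\right)^{2} + 4 \cdot 5\right) \left(-10\right) = \left(3 + 9 + 20\right) \left(-10\right) = 32 \left(-10\right) = -320$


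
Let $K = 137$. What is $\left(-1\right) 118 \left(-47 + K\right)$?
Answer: $-10620$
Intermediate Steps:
$\left(-1\right) 118 \left(-47 + K\right) = \left(-1\right) 118 \left(-47 + 137\right) = \left(-118\right) 90 = -10620$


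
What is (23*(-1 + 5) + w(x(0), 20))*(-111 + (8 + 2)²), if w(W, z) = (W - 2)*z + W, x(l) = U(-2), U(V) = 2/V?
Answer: -341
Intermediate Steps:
x(l) = -1 (x(l) = 2/(-2) = 2*(-½) = -1)
w(W, z) = W + z*(-2 + W) (w(W, z) = (-2 + W)*z + W = z*(-2 + W) + W = W + z*(-2 + W))
(23*(-1 + 5) + w(x(0), 20))*(-111 + (8 + 2)²) = (23*(-1 + 5) + (-1 - 2*20 - 1*20))*(-111 + (8 + 2)²) = (23*4 + (-1 - 40 - 20))*(-111 + 10²) = (92 - 61)*(-111 + 100) = 31*(-11) = -341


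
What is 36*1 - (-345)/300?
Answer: 743/20 ≈ 37.150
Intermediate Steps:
36*1 - (-345)/300 = 36 - (-345)/300 = 36 - 1*(-23/20) = 36 + 23/20 = 743/20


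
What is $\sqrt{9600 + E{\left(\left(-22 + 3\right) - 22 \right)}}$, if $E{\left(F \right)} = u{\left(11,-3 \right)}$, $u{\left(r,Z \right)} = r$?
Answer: $\sqrt{9611} \approx 98.036$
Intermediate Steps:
$E{\left(F \right)} = 11$
$\sqrt{9600 + E{\left(\left(-22 + 3\right) - 22 \right)}} = \sqrt{9600 + 11} = \sqrt{9611}$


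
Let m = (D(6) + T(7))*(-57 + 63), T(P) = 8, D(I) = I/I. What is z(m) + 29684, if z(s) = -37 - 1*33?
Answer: 29614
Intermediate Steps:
D(I) = 1
m = 54 (m = (1 + 8)*(-57 + 63) = 9*6 = 54)
z(s) = -70 (z(s) = -37 - 33 = -70)
z(m) + 29684 = -70 + 29684 = 29614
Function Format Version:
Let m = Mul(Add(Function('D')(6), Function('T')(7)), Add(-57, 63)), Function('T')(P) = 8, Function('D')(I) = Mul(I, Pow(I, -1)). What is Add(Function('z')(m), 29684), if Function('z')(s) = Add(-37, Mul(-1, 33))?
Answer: 29614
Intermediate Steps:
Function('D')(I) = 1
m = 54 (m = Mul(Add(1, 8), Add(-57, 63)) = Mul(9, 6) = 54)
Function('z')(s) = -70 (Function('z')(s) = Add(-37, -33) = -70)
Add(Function('z')(m), 29684) = Add(-70, 29684) = 29614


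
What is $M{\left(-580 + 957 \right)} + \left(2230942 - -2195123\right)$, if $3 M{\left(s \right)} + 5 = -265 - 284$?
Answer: $\frac{13277641}{3} \approx 4.4259 \cdot 10^{6}$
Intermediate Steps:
$M{\left(s \right)} = - \frac{554}{3}$ ($M{\left(s \right)} = - \frac{5}{3} + \frac{-265 - 284}{3} = - \frac{5}{3} + \frac{1}{3} \left(-549\right) = - \frac{5}{3} - 183 = - \frac{554}{3}$)
$M{\left(-580 + 957 \right)} + \left(2230942 - -2195123\right) = - \frac{554}{3} + \left(2230942 - -2195123\right) = - \frac{554}{3} + \left(2230942 + 2195123\right) = - \frac{554}{3} + 4426065 = \frac{13277641}{3}$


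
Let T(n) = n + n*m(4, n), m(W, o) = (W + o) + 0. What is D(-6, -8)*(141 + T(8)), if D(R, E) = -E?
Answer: 1960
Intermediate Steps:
m(W, o) = W + o
T(n) = n + n*(4 + n)
D(-6, -8)*(141 + T(8)) = (-1*(-8))*(141 + 8*(5 + 8)) = 8*(141 + 8*13) = 8*(141 + 104) = 8*245 = 1960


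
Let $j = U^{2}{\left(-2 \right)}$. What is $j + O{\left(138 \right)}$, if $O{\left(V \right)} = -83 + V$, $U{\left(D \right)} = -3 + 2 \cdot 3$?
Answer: $64$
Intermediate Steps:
$U{\left(D \right)} = 3$ ($U{\left(D \right)} = -3 + 6 = 3$)
$j = 9$ ($j = 3^{2} = 9$)
$j + O{\left(138 \right)} = 9 + \left(-83 + 138\right) = 9 + 55 = 64$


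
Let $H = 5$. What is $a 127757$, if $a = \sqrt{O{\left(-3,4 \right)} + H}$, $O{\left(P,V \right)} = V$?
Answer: $383271$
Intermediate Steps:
$a = 3$ ($a = \sqrt{4 + 5} = \sqrt{9} = 3$)
$a 127757 = 3 \cdot 127757 = 383271$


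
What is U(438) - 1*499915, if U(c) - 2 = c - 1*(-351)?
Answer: -499124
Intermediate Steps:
U(c) = 353 + c (U(c) = 2 + (c - 1*(-351)) = 2 + (c + 351) = 2 + (351 + c) = 353 + c)
U(438) - 1*499915 = (353 + 438) - 1*499915 = 791 - 499915 = -499124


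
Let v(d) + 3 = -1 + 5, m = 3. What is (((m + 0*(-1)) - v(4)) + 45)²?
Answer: 2209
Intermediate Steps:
v(d) = 1 (v(d) = -3 + (-1 + 5) = -3 + 4 = 1)
(((m + 0*(-1)) - v(4)) + 45)² = (((3 + 0*(-1)) - 1*1) + 45)² = (((3 + 0) - 1) + 45)² = ((3 - 1) + 45)² = (2 + 45)² = 47² = 2209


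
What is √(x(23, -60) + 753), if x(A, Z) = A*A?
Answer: √1282 ≈ 35.805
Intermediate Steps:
x(A, Z) = A²
√(x(23, -60) + 753) = √(23² + 753) = √(529 + 753) = √1282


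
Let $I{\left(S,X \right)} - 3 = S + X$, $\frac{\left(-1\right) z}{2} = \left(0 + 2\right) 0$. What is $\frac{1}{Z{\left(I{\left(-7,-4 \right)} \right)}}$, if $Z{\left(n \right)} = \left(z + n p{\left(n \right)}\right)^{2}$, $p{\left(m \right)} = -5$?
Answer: $\frac{1}{1600} \approx 0.000625$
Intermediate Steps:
$z = 0$ ($z = - 2 \left(0 + 2\right) 0 = - 2 \cdot 2 \cdot 0 = \left(-2\right) 0 = 0$)
$I{\left(S,X \right)} = 3 + S + X$ ($I{\left(S,X \right)} = 3 + \left(S + X\right) = 3 + S + X$)
$Z{\left(n \right)} = 25 n^{2}$ ($Z{\left(n \right)} = \left(0 + n \left(-5\right)\right)^{2} = \left(0 - 5 n\right)^{2} = \left(- 5 n\right)^{2} = 25 n^{2}$)
$\frac{1}{Z{\left(I{\left(-7,-4 \right)} \right)}} = \frac{1}{25 \left(3 - 7 - 4\right)^{2}} = \frac{1}{25 \left(-8\right)^{2}} = \frac{1}{25 \cdot 64} = \frac{1}{1600}$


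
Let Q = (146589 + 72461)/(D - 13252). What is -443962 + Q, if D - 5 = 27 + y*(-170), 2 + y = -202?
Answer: -952720547/2146 ≈ -4.4395e+5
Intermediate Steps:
y = -204 (y = -2 - 202 = -204)
D = 34712 (D = 5 + (27 - 204*(-170)) = 5 + (27 + 34680) = 5 + 34707 = 34712)
Q = 21905/2146 (Q = (146589 + 72461)/(34712 - 13252) = 219050/21460 = 219050*(1/21460) = 21905/2146 ≈ 10.207)
-443962 + Q = -443962 + 21905/2146 = -952720547/2146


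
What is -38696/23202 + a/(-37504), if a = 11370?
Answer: -428765381/217541952 ≈ -1.9710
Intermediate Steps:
-38696/23202 + a/(-37504) = -38696/23202 + 11370/(-37504) = -38696*1/23202 + 11370*(-1/37504) = -19348/11601 - 5685/18752 = -428765381/217541952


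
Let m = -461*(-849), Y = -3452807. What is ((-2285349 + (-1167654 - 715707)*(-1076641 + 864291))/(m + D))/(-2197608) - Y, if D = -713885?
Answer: 815691016796113459/236239929856 ≈ 3.4528e+6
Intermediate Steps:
m = 391389
((-2285349 + (-1167654 - 715707)*(-1076641 + 864291))/(m + D))/(-2197608) - Y = ((-2285349 + (-1167654 - 715707)*(-1076641 + 864291))/(391389 - 713885))/(-2197608) - 1*(-3452807) = ((-2285349 - 1883361*(-212350))/(-322496))*(-1/2197608) + 3452807 = ((-2285349 + 399931708350)*(-1/322496))*(-1/2197608) + 3452807 = (399929423001*(-1/322496))*(-1/2197608) + 3452807 = -399929423001/322496*(-1/2197608) + 3452807 = 133309807667/236239929856 + 3452807 = 815691016796113459/236239929856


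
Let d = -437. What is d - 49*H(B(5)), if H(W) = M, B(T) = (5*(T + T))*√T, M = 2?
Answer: -535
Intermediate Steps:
B(T) = 10*T^(3/2) (B(T) = (5*(2*T))*√T = (10*T)*√T = 10*T^(3/2))
H(W) = 2
d - 49*H(B(5)) = -437 - 49*2 = -437 - 98 = -535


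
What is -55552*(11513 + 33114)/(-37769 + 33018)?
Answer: 2479119104/4751 ≈ 5.2181e+5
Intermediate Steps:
-55552*(11513 + 33114)/(-37769 + 33018) = -55552/((-4751/44627)) = -55552/((-4751*1/44627)) = -55552/(-4751/44627) = -55552*(-44627/4751) = 2479119104/4751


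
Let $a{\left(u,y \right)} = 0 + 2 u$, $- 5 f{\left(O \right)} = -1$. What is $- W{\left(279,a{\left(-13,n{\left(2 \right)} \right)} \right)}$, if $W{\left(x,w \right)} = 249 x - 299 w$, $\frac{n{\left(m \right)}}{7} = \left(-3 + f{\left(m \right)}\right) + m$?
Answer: $-77245$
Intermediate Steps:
$f{\left(O \right)} = \frac{1}{5}$ ($f{\left(O \right)} = \left(- \frac{1}{5}\right) \left(-1\right) = \frac{1}{5}$)
$n{\left(m \right)} = - \frac{98}{5} + 7 m$ ($n{\left(m \right)} = 7 \left(\left(-3 + \frac{1}{5}\right) + m\right) = 7 \left(- \frac{14}{5} + m\right) = - \frac{98}{5} + 7 m$)
$a{\left(u,y \right)} = 2 u$
$W{\left(x,w \right)} = - 299 w + 249 x$
$- W{\left(279,a{\left(-13,n{\left(2 \right)} \right)} \right)} = - (- 299 \cdot 2 \left(-13\right) + 249 \cdot 279) = - (\left(-299\right) \left(-26\right) + 69471) = - (7774 + 69471) = \left(-1\right) 77245 = -77245$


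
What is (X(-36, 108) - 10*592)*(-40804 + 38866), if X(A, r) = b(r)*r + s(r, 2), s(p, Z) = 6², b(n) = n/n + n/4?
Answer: 5542680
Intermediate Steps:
b(n) = 1 + n/4 (b(n) = 1 + n*(¼) = 1 + n/4)
s(p, Z) = 36
X(A, r) = 36 + r*(1 + r/4) (X(A, r) = (1 + r/4)*r + 36 = r*(1 + r/4) + 36 = 36 + r*(1 + r/4))
(X(-36, 108) - 10*592)*(-40804 + 38866) = ((36 + (¼)*108*(4 + 108)) - 10*592)*(-40804 + 38866) = ((36 + (¼)*108*112) - 5920)*(-1938) = ((36 + 3024) - 5920)*(-1938) = (3060 - 5920)*(-1938) = -2860*(-1938) = 5542680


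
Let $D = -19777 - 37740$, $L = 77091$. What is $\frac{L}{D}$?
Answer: $- \frac{77091}{57517} \approx -1.3403$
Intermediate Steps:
$D = -57517$
$\frac{L}{D} = \frac{77091}{-57517} = 77091 \left(- \frac{1}{57517}\right) = - \frac{77091}{57517}$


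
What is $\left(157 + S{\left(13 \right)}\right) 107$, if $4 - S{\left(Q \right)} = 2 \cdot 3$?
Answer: $16585$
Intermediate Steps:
$S{\left(Q \right)} = -2$ ($S{\left(Q \right)} = 4 - 2 \cdot 3 = 4 - 6 = -2$)
$\left(157 + S{\left(13 \right)}\right) 107 = \left(157 - 2\right) 107 = 155 \cdot 107 = 16585$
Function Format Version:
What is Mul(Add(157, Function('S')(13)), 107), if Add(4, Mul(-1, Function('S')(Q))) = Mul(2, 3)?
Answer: 16585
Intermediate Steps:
Function('S')(Q) = -2 (Function('S')(Q) = Add(4, Mul(-1, Mul(2, 3))) = Add(4, Mul(-1, 6)) = Add(4, -6) = -2)
Mul(Add(157, Function('S')(13)), 107) = Mul(Add(157, -2), 107) = Mul(155, 107) = 16585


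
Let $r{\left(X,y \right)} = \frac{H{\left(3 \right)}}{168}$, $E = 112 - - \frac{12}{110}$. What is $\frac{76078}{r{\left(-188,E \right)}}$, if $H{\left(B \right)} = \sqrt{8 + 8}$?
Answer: $3195276$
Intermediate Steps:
$E = \frac{6166}{55}$ ($E = 112 - \left(-12\right) \frac{1}{110} = 112 - - \frac{6}{55} = 112 + \frac{6}{55} = \frac{6166}{55} \approx 112.11$)
$H{\left(B \right)} = 4$ ($H{\left(B \right)} = \sqrt{16} = 4$)
$r{\left(X,y \right)} = \frac{1}{42}$ ($r{\left(X,y \right)} = \frac{4}{168} = 4 \cdot \frac{1}{168} = \frac{1}{42}$)
$\frac{76078}{r{\left(-188,E \right)}} = 76078 \frac{1}{\frac{1}{42}} = 76078 \cdot 42 = 3195276$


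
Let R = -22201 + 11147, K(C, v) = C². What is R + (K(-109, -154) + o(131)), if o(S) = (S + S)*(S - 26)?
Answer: 28337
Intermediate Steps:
o(S) = 2*S*(-26 + S) (o(S) = (2*S)*(-26 + S) = 2*S*(-26 + S))
R = -11054
R + (K(-109, -154) + o(131)) = -11054 + ((-109)² + 2*131*(-26 + 131)) = -11054 + (11881 + 2*131*105) = -11054 + (11881 + 27510) = -11054 + 39391 = 28337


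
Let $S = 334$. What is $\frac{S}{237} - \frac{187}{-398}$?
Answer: $\frac{177251}{94326} \approx 1.8791$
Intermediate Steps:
$\frac{S}{237} - \frac{187}{-398} = \frac{334}{237} - \frac{187}{-398} = 334 \cdot \frac{1}{237} - - \frac{187}{398} = \frac{334}{237} + \frac{187}{398} = \frac{177251}{94326}$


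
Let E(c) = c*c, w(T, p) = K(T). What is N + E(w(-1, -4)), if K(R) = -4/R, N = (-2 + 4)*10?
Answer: 36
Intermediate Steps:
N = 20 (N = 2*10 = 20)
w(T, p) = -4/T
E(c) = c²
N + E(w(-1, -4)) = 20 + (-4/(-1))² = 20 + (-4*(-1))² = 20 + 4² = 20 + 16 = 36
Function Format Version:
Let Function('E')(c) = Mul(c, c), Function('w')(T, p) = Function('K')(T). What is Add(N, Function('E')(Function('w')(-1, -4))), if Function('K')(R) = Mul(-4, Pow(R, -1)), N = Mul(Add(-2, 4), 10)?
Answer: 36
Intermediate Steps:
N = 20 (N = Mul(2, 10) = 20)
Function('w')(T, p) = Mul(-4, Pow(T, -1))
Function('E')(c) = Pow(c, 2)
Add(N, Function('E')(Function('w')(-1, -4))) = Add(20, Pow(Mul(-4, Pow(-1, -1)), 2)) = Add(20, Pow(Mul(-4, -1), 2)) = Add(20, Pow(4, 2)) = Add(20, 16) = 36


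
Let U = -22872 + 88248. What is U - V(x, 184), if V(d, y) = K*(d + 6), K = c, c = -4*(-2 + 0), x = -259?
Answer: 67400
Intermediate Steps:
U = 65376
c = 8 (c = -4*(-2) = 8)
K = 8
V(d, y) = 48 + 8*d (V(d, y) = 8*(d + 6) = 8*(6 + d) = 48 + 8*d)
U - V(x, 184) = 65376 - (48 + 8*(-259)) = 65376 - (48 - 2072) = 65376 - 1*(-2024) = 65376 + 2024 = 67400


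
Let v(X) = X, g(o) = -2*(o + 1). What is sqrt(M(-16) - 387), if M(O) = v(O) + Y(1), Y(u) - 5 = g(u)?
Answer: I*sqrt(402) ≈ 20.05*I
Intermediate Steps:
g(o) = -2 - 2*o (g(o) = -2*(1 + o) = -2 - 2*o)
Y(u) = 3 - 2*u (Y(u) = 5 + (-2 - 2*u) = 3 - 2*u)
M(O) = 1 + O (M(O) = O + (3 - 2*1) = O + (3 - 2) = O + 1 = 1 + O)
sqrt(M(-16) - 387) = sqrt((1 - 16) - 387) = sqrt(-15 - 387) = sqrt(-402) = I*sqrt(402)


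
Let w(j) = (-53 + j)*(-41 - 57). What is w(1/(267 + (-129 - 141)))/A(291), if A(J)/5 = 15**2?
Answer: 3136/675 ≈ 4.6459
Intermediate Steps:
A(J) = 1125 (A(J) = 5*15**2 = 5*225 = 1125)
w(j) = 5194 - 98*j (w(j) = (-53 + j)*(-98) = 5194 - 98*j)
w(1/(267 + (-129 - 141)))/A(291) = (5194 - 98/(267 + (-129 - 141)))/1125 = (5194 - 98/(267 - 270))*(1/1125) = (5194 - 98/(-3))*(1/1125) = (5194 - 98*(-1/3))*(1/1125) = (5194 + 98/3)*(1/1125) = (15680/3)*(1/1125) = 3136/675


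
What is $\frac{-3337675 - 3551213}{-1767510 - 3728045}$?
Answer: $\frac{6888888}{5495555} \approx 1.2535$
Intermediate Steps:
$\frac{-3337675 - 3551213}{-1767510 - 3728045} = - \frac{6888888}{-5495555} = \left(-6888888\right) \left(- \frac{1}{5495555}\right) = \frac{6888888}{5495555}$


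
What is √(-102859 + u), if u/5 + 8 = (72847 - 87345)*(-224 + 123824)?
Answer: I*√8959866899 ≈ 94657.0*I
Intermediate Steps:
u = -8959764040 (u = -40 + 5*((72847 - 87345)*(-224 + 123824)) = -40 + 5*(-14498*123600) = -40 + 5*(-1791952800) = -40 - 8959764000 = -8959764040)
√(-102859 + u) = √(-102859 - 8959764040) = √(-8959866899) = I*√8959866899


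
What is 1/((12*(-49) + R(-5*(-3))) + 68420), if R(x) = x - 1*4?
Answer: 1/67843 ≈ 1.4740e-5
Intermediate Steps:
R(x) = -4 + x (R(x) = x - 4 = -4 + x)
1/((12*(-49) + R(-5*(-3))) + 68420) = 1/((12*(-49) + (-4 - 5*(-3))) + 68420) = 1/((-588 + (-4 + 15)) + 68420) = 1/((-588 + 11) + 68420) = 1/(-577 + 68420) = 1/67843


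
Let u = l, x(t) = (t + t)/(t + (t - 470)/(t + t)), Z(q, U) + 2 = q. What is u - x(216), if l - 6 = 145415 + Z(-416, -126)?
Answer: 6746751275/46529 ≈ 1.4500e+5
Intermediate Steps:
Z(q, U) = -2 + q
x(t) = 2*t/(t + (-470 + t)/(2*t)) (x(t) = (2*t)/(t + (-470 + t)/((2*t))) = (2*t)/(t + (-470 + t)*(1/(2*t))) = (2*t)/(t + (-470 + t)/(2*t)) = 2*t/(t + (-470 + t)/(2*t)))
l = 145003 (l = 6 + (145415 + (-2 - 416)) = 6 + (145415 - 418) = 6 + 144997 = 145003)
u = 145003
u - x(216) = 145003 - 4*216²/(-470 + 216 + 2*216²) = 145003 - 4*46656/(-470 + 216 + 2*46656) = 145003 - 4*46656/(-470 + 216 + 93312) = 145003 - 4*46656/93058 = 145003 - 1*93312/46529 = 145003 - 93312/46529 = 6746751275/46529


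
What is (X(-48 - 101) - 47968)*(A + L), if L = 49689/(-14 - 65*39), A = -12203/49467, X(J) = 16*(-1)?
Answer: 119435592940640/126091383 ≈ 9.4721e+5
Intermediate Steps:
X(J) = -16
A = -12203/49467 (A = -12203*1/49467 = -12203/49467 ≈ -0.24669)
L = -49689/2549 (L = 49689/(-14 - 2535) = 49689/(-2549) = 49689*(-1/2549) = -49689/2549 ≈ -19.494)
(X(-48 - 101) - 47968)*(A + L) = (-16 - 47968)*(-12203/49467 - 49689/2549) = -47984*(-2489071210/126091383) = 119435592940640/126091383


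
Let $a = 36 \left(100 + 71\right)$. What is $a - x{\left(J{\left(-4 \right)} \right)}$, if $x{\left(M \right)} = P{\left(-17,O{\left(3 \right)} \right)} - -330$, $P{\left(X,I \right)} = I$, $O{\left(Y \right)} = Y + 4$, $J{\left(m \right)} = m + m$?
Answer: $5819$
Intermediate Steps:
$J{\left(m \right)} = 2 m$
$O{\left(Y \right)} = 4 + Y$
$x{\left(M \right)} = 337$ ($x{\left(M \right)} = \left(4 + 3\right) - -330 = 7 + 330 = 337$)
$a = 6156$ ($a = 36 \cdot 171 = 6156$)
$a - x{\left(J{\left(-4 \right)} \right)} = 6156 - 337 = 5819$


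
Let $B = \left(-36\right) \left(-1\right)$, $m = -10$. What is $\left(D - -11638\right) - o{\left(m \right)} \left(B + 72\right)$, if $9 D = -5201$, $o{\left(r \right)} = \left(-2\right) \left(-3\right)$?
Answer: $\frac{93709}{9} \approx 10412.0$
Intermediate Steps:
$o{\left(r \right)} = 6$
$B = 36$
$D = - \frac{5201}{9}$ ($D = \frac{1}{9} \left(-5201\right) = - \frac{5201}{9} \approx -577.89$)
$\left(D - -11638\right) - o{\left(m \right)} \left(B + 72\right) = \left(- \frac{5201}{9} - -11638\right) - 6 \left(36 + 72\right) = \left(- \frac{5201}{9} + 11638\right) - 6 \cdot 108 = \frac{99541}{9} - 648 = \frac{93709}{9}$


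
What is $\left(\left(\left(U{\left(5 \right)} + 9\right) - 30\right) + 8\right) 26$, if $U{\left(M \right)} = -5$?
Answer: $-468$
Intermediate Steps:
$\left(\left(\left(U{\left(5 \right)} + 9\right) - 30\right) + 8\right) 26 = \left(\left(\left(-5 + 9\right) - 30\right) + 8\right) 26 = \left(\left(4 - 30\right) + 8\right) 26 = \left(-26 + 8\right) 26 = \left(-18\right) 26 = -468$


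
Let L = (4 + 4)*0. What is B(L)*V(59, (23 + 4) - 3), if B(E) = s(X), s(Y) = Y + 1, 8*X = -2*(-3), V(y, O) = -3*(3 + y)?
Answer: -651/2 ≈ -325.50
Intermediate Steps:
V(y, O) = -9 - 3*y
L = 0 (L = 8*0 = 0)
X = 3/4 (X = (-2*(-3))/8 = (1/8)*6 = 3/4 ≈ 0.75000)
s(Y) = 1 + Y
B(E) = 7/4 (B(E) = 1 + 3/4 = 7/4)
B(L)*V(59, (23 + 4) - 3) = 7*(-9 - 3*59)/4 = 7*(-9 - 177)/4 = (7/4)*(-186) = -651/2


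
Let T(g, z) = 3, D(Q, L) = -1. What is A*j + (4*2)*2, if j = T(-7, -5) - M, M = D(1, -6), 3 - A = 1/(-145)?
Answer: 4064/145 ≈ 28.028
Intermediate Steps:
A = 436/145 (A = 3 - 1/(-145) = 3 - 1*(-1/145) = 3 + 1/145 = 436/145 ≈ 3.0069)
M = -1
j = 4 (j = 3 - 1*(-1) = 3 + 1 = 4)
A*j + (4*2)*2 = (436/145)*4 + (4*2)*2 = 1744/145 + 8*2 = 1744/145 + 16 = 4064/145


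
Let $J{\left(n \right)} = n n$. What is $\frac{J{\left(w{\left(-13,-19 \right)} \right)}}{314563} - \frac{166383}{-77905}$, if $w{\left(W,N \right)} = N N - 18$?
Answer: $\frac{61503380974}{24506030515} \approx 2.5097$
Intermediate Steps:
$w{\left(W,N \right)} = -18 + N^{2}$ ($w{\left(W,N \right)} = N^{2} - 18 = -18 + N^{2}$)
$J{\left(n \right)} = n^{2}$
$\frac{J{\left(w{\left(-13,-19 \right)} \right)}}{314563} - \frac{166383}{-77905} = \frac{\left(-18 + \left(-19\right)^{2}\right)^{2}}{314563} - \frac{166383}{-77905} = \left(-18 + 361\right)^{2} \cdot \frac{1}{314563} - - \frac{166383}{77905} = 343^{2} \cdot \frac{1}{314563} + \frac{166383}{77905} = 117649 \cdot \frac{1}{314563} + \frac{166383}{77905} = \frac{117649}{314563} + \frac{166383}{77905} = \frac{61503380974}{24506030515}$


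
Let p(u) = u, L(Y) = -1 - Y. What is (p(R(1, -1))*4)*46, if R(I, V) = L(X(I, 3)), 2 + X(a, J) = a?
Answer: 0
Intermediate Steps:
X(a, J) = -2 + a
R(I, V) = 1 - I (R(I, V) = -1 - (-2 + I) = -1 + (2 - I) = 1 - I)
(p(R(1, -1))*4)*46 = ((1 - 1*1)*4)*46 = ((1 - 1)*4)*46 = (0*4)*46 = 0*46 = 0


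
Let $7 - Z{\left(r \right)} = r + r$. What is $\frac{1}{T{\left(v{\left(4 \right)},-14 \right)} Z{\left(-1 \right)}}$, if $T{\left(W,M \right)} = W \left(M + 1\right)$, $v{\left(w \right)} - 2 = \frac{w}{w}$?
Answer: $- \frac{1}{351} \approx -0.002849$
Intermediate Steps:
$Z{\left(r \right)} = 7 - 2 r$ ($Z{\left(r \right)} = 7 - \left(r + r\right) = 7 - 2 r$)
$v{\left(w \right)} = 3$ ($v{\left(w \right)} = 2 + \frac{w}{w} = 2 + 1 = 3$)
$T{\left(W,M \right)} = W \left(1 + M\right)$
$\frac{1}{T{\left(v{\left(4 \right)},-14 \right)} Z{\left(-1 \right)}} = \frac{1}{3 \left(1 - 14\right) \left(7 - -2\right)} = \frac{1}{3 \left(-13\right) \left(7 + 2\right)} = \frac{1}{\left(-39\right) 9} = \frac{1}{-351} = - \frac{1}{351}$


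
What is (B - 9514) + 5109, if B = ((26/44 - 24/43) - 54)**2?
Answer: -1335696171/894916 ≈ -1492.5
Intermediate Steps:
B = 2606408809/894916 (B = ((26*(1/44) - 24*1/43) - 54)**2 = ((13/22 - 24/43) - 54)**2 = (31/946 - 54)**2 = (-51053/946)**2 = 2606408809/894916 ≈ 2912.5)
(B - 9514) + 5109 = (2606408809/894916 - 9514) + 5109 = -5907822015/894916 + 5109 = -1335696171/894916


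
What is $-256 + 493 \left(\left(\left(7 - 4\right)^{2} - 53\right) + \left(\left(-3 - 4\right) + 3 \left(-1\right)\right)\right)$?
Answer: $-26878$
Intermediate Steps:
$-256 + 493 \left(\left(\left(7 - 4\right)^{2} - 53\right) + \left(\left(-3 - 4\right) + 3 \left(-1\right)\right)\right) = -256 + 493 \left(\left(3^{2} - 53\right) - 10\right) = -256 + 493 \left(\left(9 - 53\right) - 10\right) = -256 + 493 \left(-44 - 10\right) = -256 + 493 \left(-54\right) = -256 - 26622 = -26878$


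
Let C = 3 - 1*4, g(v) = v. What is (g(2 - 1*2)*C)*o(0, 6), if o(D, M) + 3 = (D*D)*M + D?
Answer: 0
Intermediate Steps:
C = -1 (C = 3 - 4 = -1)
o(D, M) = -3 + D + M*D² (o(D, M) = -3 + ((D*D)*M + D) = -3 + (D²*M + D) = -3 + (M*D² + D) = -3 + (D + M*D²) = -3 + D + M*D²)
(g(2 - 1*2)*C)*o(0, 6) = ((2 - 1*2)*(-1))*(-3 + 0 + 6*0²) = ((2 - 2)*(-1))*(-3 + 0 + 6*0) = (0*(-1))*(-3 + 0 + 0) = 0*(-3) = 0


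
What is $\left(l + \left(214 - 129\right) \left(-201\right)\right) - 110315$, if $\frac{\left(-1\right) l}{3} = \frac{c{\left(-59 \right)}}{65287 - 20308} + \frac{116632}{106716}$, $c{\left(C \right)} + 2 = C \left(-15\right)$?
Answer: $- \frac{16987037241013}{133332749} \approx -1.274 \cdot 10^{5}$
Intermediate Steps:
$c{\left(C \right)} = -2 - 15 C$ ($c{\left(C \right)} = -2 + C \left(-15\right) = -2 - 15 C$)
$l = - \frac{445018413}{133332749}$ ($l = - 3 \left(\frac{-2 - -885}{65287 - 20308} + \frac{116632}{106716}\right) = - 3 \left(\frac{-2 + 885}{65287 - 20308} + 116632 \cdot \frac{1}{106716}\right) = - 3 \left(\frac{883}{44979} + \frac{29158}{26679}\right) = \left(-3\right) \frac{148339471}{133332749} = - \frac{445018413}{133332749} \approx -3.3377$)
$\left(l + \left(214 - 129\right) \left(-201\right)\right) - 110315 = \left(- \frac{445018413}{133332749} + \left(214 - 129\right) \left(-201\right)\right) - 110315 = \left(- \frac{445018413}{133332749} + 85 \left(-201\right)\right) - 110315 = \left(- \frac{445018413}{133332749} - 17085\right) - 110315 = - \frac{2278435035078}{133332749} - 110315 = - \frac{16987037241013}{133332749}$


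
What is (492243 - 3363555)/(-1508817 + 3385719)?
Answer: -478552/312817 ≈ -1.5298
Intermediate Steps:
(492243 - 3363555)/(-1508817 + 3385719) = -2871312/1876902 = -2871312*1/1876902 = -478552/312817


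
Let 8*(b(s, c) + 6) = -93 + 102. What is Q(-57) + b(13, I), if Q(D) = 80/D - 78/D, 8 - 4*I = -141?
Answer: -2239/456 ≈ -4.9101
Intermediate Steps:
I = 149/4 (I = 2 - ¼*(-141) = 2 + 141/4 = 149/4 ≈ 37.250)
b(s, c) = -39/8 (b(s, c) = -6 + (-93 + 102)/8 = -6 + (⅛)*9 = -6 + 9/8 = -39/8)
Q(D) = 2/D
Q(-57) + b(13, I) = 2/(-57) - 39/8 = 2*(-1/57) - 39/8 = -2/57 - 39/8 = -2239/456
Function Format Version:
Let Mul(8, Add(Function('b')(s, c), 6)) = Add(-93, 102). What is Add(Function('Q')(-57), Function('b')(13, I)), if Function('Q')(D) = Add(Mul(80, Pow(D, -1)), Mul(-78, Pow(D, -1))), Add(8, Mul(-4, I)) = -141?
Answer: Rational(-2239, 456) ≈ -4.9101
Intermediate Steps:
I = Rational(149, 4) (I = Add(2, Mul(Rational(-1, 4), -141)) = Add(2, Rational(141, 4)) = Rational(149, 4) ≈ 37.250)
Function('b')(s, c) = Rational(-39, 8) (Function('b')(s, c) = Add(-6, Mul(Rational(1, 8), Add(-93, 102))) = Add(-6, Mul(Rational(1, 8), 9)) = Add(-6, Rational(9, 8)) = Rational(-39, 8))
Function('Q')(D) = Mul(2, Pow(D, -1))
Add(Function('Q')(-57), Function('b')(13, I)) = Add(Mul(2, Pow(-57, -1)), Rational(-39, 8)) = Add(Mul(2, Rational(-1, 57)), Rational(-39, 8)) = Add(Rational(-2, 57), Rational(-39, 8)) = Rational(-2239, 456)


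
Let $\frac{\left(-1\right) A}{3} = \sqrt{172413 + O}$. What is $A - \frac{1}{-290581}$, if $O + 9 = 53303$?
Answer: $\frac{1}{290581} - 3 \sqrt{225707} \approx -1425.3$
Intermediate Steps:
$O = 53294$ ($O = -9 + 53303 = 53294$)
$A = - 3 \sqrt{225707}$ ($A = - 3 \sqrt{172413 + 53294} = - 3 \sqrt{225707} \approx -1425.3$)
$A - \frac{1}{-290581} = - 3 \sqrt{225707} - \frac{1}{-290581} = - 3 \sqrt{225707} - - \frac{1}{290581} = - 3 \sqrt{225707} + \frac{1}{290581} = \frac{1}{290581} - 3 \sqrt{225707}$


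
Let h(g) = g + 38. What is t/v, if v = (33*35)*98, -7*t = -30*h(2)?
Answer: 40/26411 ≈ 0.0015145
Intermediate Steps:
h(g) = 38 + g
t = 1200/7 (t = -(-30)*(38 + 2)/7 = -(-30)*40/7 = -1/7*(-1200) = 1200/7 ≈ 171.43)
v = 113190 (v = 1155*98 = 113190)
t/v = (1200/7)/113190 = (1200/7)*(1/113190) = 40/26411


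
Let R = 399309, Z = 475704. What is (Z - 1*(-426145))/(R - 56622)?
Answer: 901849/342687 ≈ 2.6317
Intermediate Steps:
(Z - 1*(-426145))/(R - 56622) = (475704 - 1*(-426145))/(399309 - 56622) = (475704 + 426145)/342687 = 901849*(1/342687) = 901849/342687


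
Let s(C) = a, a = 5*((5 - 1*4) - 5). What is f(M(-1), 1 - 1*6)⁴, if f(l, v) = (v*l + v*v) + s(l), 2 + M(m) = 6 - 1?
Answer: 10000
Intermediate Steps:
M(m) = 3 (M(m) = -2 + (6 - 1) = -2 + 5 = 3)
a = -20 (a = 5*((5 - 4) - 5) = 5*(1 - 5) = 5*(-4) = -20)
s(C) = -20
f(l, v) = -20 + v² + l*v (f(l, v) = (v*l + v*v) - 20 = (l*v + v²) - 20 = (v² + l*v) - 20 = -20 + v² + l*v)
f(M(-1), 1 - 1*6)⁴ = (-20 + (1 - 1*6)² + 3*(1 - 1*6))⁴ = (-20 + (1 - 6)² + 3*(1 - 6))⁴ = (-20 + (-5)² + 3*(-5))⁴ = (-20 + 25 - 15)⁴ = (-10)⁴ = 10000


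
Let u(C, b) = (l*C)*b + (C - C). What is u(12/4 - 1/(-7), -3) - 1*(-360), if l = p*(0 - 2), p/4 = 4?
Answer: 4632/7 ≈ 661.71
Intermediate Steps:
p = 16 (p = 4*4 = 16)
l = -32 (l = 16*(0 - 2) = 16*(-2) = -32)
u(C, b) = -32*C*b (u(C, b) = (-32*C)*b + (C - C) = -32*C*b + 0 = -32*C*b)
u(12/4 - 1/(-7), -3) - 1*(-360) = -32*(12/4 - 1/(-7))*(-3) - 1*(-360) = -32*(12*(1/4) - 1*(-1/7))*(-3) + 360 = -32*(3 + 1/7)*(-3) + 360 = -32*22/7*(-3) + 360 = 2112/7 + 360 = 4632/7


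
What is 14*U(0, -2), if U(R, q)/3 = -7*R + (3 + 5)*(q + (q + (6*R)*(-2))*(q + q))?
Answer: 2016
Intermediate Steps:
U(R, q) = -21*R + 24*q + 48*q*(q - 12*R) (U(R, q) = 3*(-7*R + (3 + 5)*(q + (q + (6*R)*(-2))*(q + q))) = 3*(-7*R + 8*(q + (q - 12*R)*(2*q))) = 3*(-7*R + 8*(q + 2*q*(q - 12*R))) = 3*(-7*R + (8*q + 16*q*(q - 12*R))) = 3*(-7*R + 8*q + 16*q*(q - 12*R)) = -21*R + 24*q + 48*q*(q - 12*R))
14*U(0, -2) = 14*(-21*0 + 24*(-2) + 48*(-2)**2 - 576*0*(-2)) = 14*(0 - 48 + 48*4 + 0) = 14*(0 - 48 + 192 + 0) = 14*144 = 2016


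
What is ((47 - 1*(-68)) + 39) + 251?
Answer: 405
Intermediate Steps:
((47 - 1*(-68)) + 39) + 251 = ((47 + 68) + 39) + 251 = (115 + 39) + 251 = 154 + 251 = 405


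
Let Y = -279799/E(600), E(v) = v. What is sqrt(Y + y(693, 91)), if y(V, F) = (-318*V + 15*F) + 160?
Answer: I*sqrt(789535194)/60 ≈ 468.31*I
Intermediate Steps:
y(V, F) = 160 - 318*V + 15*F
Y = -279799/600 ≈ -466.33
sqrt(Y + y(693, 91)) = sqrt(-279799/600 + (160 - 318*693 + 15*91)) = sqrt(-279799/600 + (160 - 220374 + 1365)) = sqrt(-279799/600 - 218849) = sqrt(-131589199/600) = I*sqrt(789535194)/60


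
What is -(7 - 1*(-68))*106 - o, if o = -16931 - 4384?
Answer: 13365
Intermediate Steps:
o = -21315
-(7 - 1*(-68))*106 - o = -(7 - 1*(-68))*106 - 1*(-21315) = -(7 + 68)*106 + 21315 = -1*75*106 + 21315 = -75*106 + 21315 = -7950 + 21315 = 13365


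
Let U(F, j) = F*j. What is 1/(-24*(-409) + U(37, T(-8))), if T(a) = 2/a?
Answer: 4/39227 ≈ 0.00010197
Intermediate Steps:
1/(-24*(-409) + U(37, T(-8))) = 1/(-24*(-409) + 37*(2/(-8))) = 1/(9816 + 37*(2*(-1/8))) = 1/(9816 + 37*(-1/4)) = 1/(9816 - 37/4) = 1/(39227/4) = 4/39227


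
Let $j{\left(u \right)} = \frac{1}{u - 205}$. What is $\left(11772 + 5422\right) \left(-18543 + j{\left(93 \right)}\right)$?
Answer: $- \frac{17854395749}{56} \approx -3.1883 \cdot 10^{8}$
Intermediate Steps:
$j{\left(u \right)} = \frac{1}{-205 + u}$
$\left(11772 + 5422\right) \left(-18543 + j{\left(93 \right)}\right) = \left(11772 + 5422\right) \left(-18543 + \frac{1}{-205 + 93}\right) = 17194 \left(-18543 + \frac{1}{-112}\right) = 17194 \left(-18543 - \frac{1}{112}\right) = 17194 \left(- \frac{2076817}{112}\right) = - \frac{17854395749}{56}$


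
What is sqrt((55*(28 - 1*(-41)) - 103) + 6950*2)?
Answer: 2*sqrt(4398) ≈ 132.63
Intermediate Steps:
sqrt((55*(28 - 1*(-41)) - 103) + 6950*2) = sqrt((55*(28 + 41) - 103) + 13900) = sqrt((55*69 - 103) + 13900) = sqrt((3795 - 103) + 13900) = sqrt(3692 + 13900) = sqrt(17592) = 2*sqrt(4398)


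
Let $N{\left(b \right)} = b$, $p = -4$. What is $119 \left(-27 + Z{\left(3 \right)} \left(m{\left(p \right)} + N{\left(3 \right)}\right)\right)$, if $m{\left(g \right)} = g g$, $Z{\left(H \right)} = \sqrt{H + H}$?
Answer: $-3213 + 2261 \sqrt{6} \approx 2325.3$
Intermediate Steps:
$Z{\left(H \right)} = \sqrt{2} \sqrt{H}$ ($Z{\left(H \right)} = \sqrt{2 H} = \sqrt{2} \sqrt{H}$)
$m{\left(g \right)} = g^{2}$
$119 \left(-27 + Z{\left(3 \right)} \left(m{\left(p \right)} + N{\left(3 \right)}\right)\right) = 119 \left(-27 + \sqrt{2} \sqrt{3} \left(\left(-4\right)^{2} + 3\right)\right) = 119 \left(-27 + \sqrt{6} \left(16 + 3\right)\right) = 119 \left(-27 + \sqrt{6} \cdot 19\right) = 119 \left(-27 + 19 \sqrt{6}\right) = -3213 + 2261 \sqrt{6}$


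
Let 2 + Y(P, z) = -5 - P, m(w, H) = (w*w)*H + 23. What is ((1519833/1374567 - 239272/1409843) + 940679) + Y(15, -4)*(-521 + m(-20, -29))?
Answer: 779585305881398710/645974554327 ≈ 1.2068e+6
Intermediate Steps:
m(w, H) = 23 + H*w² (m(w, H) = w²*H + 23 = H*w² + 23 = 23 + H*w²)
Y(P, z) = -7 - P (Y(P, z) = -2 + (-5 - P) = -7 - P)
((1519833/1374567 - 239272/1409843) + 940679) + Y(15, -4)*(-521 + m(-20, -29)) = ((1519833/1374567 - 239272/1409843) + 940679) + (-7 - 1*15)*(-521 + (23 - 29*(-20)²)) = ((1519833*(1/1374567) - 239272*1/1409843) + 940679) + (-7 - 15)*(-521 + (23 - 29*400)) = ((506611/458189 - 239272/1409843) + 940679) - 22*(-521 + (23 - 11600)) = (604610173665/645974554327 + 940679) - 22*(-521 - 11577) = 607655302399941698/645974554327 - 22*(-12098) = 607655302399941698/645974554327 + 266156 = 779585305881398710/645974554327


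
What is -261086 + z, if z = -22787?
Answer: -283873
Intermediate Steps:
-261086 + z = -261086 - 22787 = -283873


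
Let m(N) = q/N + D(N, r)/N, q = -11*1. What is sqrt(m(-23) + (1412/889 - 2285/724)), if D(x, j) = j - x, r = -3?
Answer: I*sqrt(107331835855965)/7401814 ≈ 1.3997*I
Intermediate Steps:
q = -11
m(N) = -11/N + (-3 - N)/N
sqrt(m(-23) + (1412/889 - 2285/724)) = sqrt((-14 - 1*(-23))/(-23) + (1412/889 - 2285/724)) = sqrt(-(-14 + 23)/23 + (1412*(1/889) - 2285*1/724)) = sqrt(-1/23*9 + (1412/889 - 2285/724)) = sqrt(-9/23 - 1009077/643636) = sqrt(-29001495/14803628) = I*sqrt(107331835855965)/7401814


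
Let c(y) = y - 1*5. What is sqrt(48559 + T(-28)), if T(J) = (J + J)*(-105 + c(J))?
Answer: sqrt(56287) ≈ 237.25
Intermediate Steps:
c(y) = -5 + y (c(y) = y - 5 = -5 + y)
T(J) = 2*J*(-110 + J) (T(J) = (J + J)*(-105 + (-5 + J)) = (2*J)*(-110 + J) = 2*J*(-110 + J))
sqrt(48559 + T(-28)) = sqrt(48559 + 2*(-28)*(-110 - 28)) = sqrt(48559 + 2*(-28)*(-138)) = sqrt(48559 + 7728) = sqrt(56287)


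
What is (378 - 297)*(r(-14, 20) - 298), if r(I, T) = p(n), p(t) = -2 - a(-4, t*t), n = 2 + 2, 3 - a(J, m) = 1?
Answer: -24462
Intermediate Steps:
a(J, m) = 2 (a(J, m) = 3 - 1*1 = 3 - 1 = 2)
n = 4
p(t) = -4 (p(t) = -2 - 1*2 = -2 - 2 = -4)
r(I, T) = -4
(378 - 297)*(r(-14, 20) - 298) = (378 - 297)*(-4 - 298) = 81*(-302) = -24462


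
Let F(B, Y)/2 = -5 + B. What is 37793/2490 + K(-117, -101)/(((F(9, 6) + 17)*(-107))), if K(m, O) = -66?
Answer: 20252123/1332150 ≈ 15.203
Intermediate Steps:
F(B, Y) = -10 + 2*B (F(B, Y) = 2*(-5 + B) = -10 + 2*B)
37793/2490 + K(-117, -101)/(((F(9, 6) + 17)*(-107))) = 37793/2490 - 66*(-1/(107*((-10 + 2*9) + 17))) = 37793*(1/2490) - 66*(-1/(107*((-10 + 18) + 17))) = 37793/2490 - 66*(-1/(107*(8 + 17))) = 37793/2490 - 66/(25*(-107)) = 37793/2490 - 66/(-2675) = 37793/2490 - 66*(-1/2675) = 37793/2490 + 66/2675 = 20252123/1332150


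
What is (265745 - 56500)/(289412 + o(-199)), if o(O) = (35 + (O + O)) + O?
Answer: 41849/57770 ≈ 0.72441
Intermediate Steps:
o(O) = 35 + 3*O (o(O) = (35 + 2*O) + O = 35 + 3*O)
(265745 - 56500)/(289412 + o(-199)) = (265745 - 56500)/(289412 + (35 + 3*(-199))) = 209245/(289412 + (35 - 597)) = 209245/(289412 - 562) = 209245/288850 = 209245*(1/288850) = 41849/57770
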